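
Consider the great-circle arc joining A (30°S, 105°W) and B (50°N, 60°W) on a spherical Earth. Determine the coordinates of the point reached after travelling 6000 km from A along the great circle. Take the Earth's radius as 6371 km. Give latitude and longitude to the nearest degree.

≈ (19°N, 82°W)

From cos δ = sin φ₁ sin φ₂ + cos φ₁ cos φ₂ cos Δλ, the central angle is δ ≈ 1.560 rad (89.4°). The total great-circle distance is δ·R ≈ 1.560 × 6371 ≈ 9940 km, so the target fraction is f = 6000/9940 ≈ 0.604.
Interpolate at f ≈ 0.604 with slerp weights a = sin((1−f)δ)/sin δ ≈ 0.580, b = sin(fδ)/sin δ ≈ 0.809.
p = a·p₁ + b·p₂ ≈ (0.130, -0.935, 0.330); φ = arcsin(p_z) ≈ 19.24°, λ = atan2(p_y, p_x) ≈ -82.09°.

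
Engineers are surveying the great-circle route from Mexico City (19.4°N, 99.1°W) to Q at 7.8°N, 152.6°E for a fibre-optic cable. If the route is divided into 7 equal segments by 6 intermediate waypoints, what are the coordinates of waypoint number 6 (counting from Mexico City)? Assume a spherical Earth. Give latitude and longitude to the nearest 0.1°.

Write both endpoints as unit vectors p₁, p₂ with components (cos φ cos λ, cos φ sin λ, sin φ).
The central angle between the endpoints is δ = arccos(p₁·p₂) ≈ 1.822 rad (104.4°).
Interpolate at f = 6/7 with slerp weights a = sin((1−f)δ)/sin δ ≈ 0.266, b = sin(fδ)/sin δ ≈ 1.032.
p = a·p₁ + b·p₂ ≈ (-0.948, 0.223, 0.228); φ = arcsin(p_z) ≈ 13.20°, λ = atan2(p_y, p_x) ≈ 166.74°.

≈ 13.2°N, 166.7°E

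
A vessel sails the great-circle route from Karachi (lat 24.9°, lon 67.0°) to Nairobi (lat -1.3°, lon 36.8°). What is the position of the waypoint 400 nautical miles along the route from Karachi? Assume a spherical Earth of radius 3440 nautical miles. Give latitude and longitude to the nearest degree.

≈ lat 21°, lon 61°

The haversine formula gives a central angle δ ≈ 0.685 rad (39.3°) between the endpoints. The total great-circle distance is δ·R ≈ 0.685 × 3440 ≈ 2358 nmi, so the target fraction is f = 400/2358 ≈ 0.170.
Interpolate at f ≈ 0.170 with slerp weights a = sin((1−f)δ)/sin δ ≈ 0.851, b = sin(fδ)/sin δ ≈ 0.183.
p = a·p₁ + b·p₂ ≈ (0.448, 0.821, 0.354); φ = arcsin(p_z) ≈ 20.75°, λ = atan2(p_y, p_x) ≈ 61.34°.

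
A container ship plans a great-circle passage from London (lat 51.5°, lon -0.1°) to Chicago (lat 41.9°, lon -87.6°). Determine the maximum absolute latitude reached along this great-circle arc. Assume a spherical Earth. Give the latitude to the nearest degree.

≈ 57°

The great circle lies in the plane with unit normal n̂ = (p₁ × p₂)/|p₁ × p₂|.
Here n̂_z ≈ -0.551; the vertex latitude is φ_max = arccos|n̂_z| ≈ 56.6°.
Check via Clairaut: cos φ_max = |cos φ₁| · sin C = cos(51.5°)·sin(62.3°) ≈ 0.551, again giving ≈ 56.6°.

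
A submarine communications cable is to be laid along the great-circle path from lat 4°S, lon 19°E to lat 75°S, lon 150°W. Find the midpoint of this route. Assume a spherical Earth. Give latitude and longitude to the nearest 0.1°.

≈ lat 54.3°S, lon 15.2°E

From cos δ = sin φ₁ sin φ₂ + cos φ₁ cos φ₂ cos Δλ, the central angle is δ ≈ 1.758 rad (100.7°).
Interpolate at f = 1/2 with slerp weights a = sin((1−f)δ)/sin δ ≈ 0.784, b = sin(fδ)/sin δ ≈ 0.784.
p = a·p₁ + b·p₂ ≈ (0.564, 0.153, -0.812); φ = arcsin(p_z) ≈ -54.27°, λ = atan2(p_y, p_x) ≈ 15.20°.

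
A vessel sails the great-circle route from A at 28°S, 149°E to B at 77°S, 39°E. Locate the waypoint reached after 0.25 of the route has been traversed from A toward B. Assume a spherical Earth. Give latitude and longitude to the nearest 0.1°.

The haversine formula gives a central angle δ ≈ 1.171 rad (67.1°) between the endpoints.
Interpolate at f = 0.25 with slerp weights a = sin((1−f)δ)/sin δ ≈ 0.835, b = sin(fδ)/sin δ ≈ 0.313.
p = a·p₁ + b·p₂ ≈ (-0.578, 0.424, -0.697); φ = arcsin(p_z) ≈ -44.22°, λ = atan2(p_y, p_x) ≈ 143.70°.

≈ 44.2°S, 143.7°E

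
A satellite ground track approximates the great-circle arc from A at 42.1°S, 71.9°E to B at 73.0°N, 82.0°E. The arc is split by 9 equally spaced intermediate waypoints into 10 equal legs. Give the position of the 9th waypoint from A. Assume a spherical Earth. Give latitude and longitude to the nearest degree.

≈ 62°N, 79°E

The haversine formula gives a central angle δ ≈ 2.013 rad (115.3°) between the endpoints.
Interpolate at f = 9/10 with slerp weights a = sin((1−f)δ)/sin δ ≈ 0.221, b = sin(fδ)/sin δ ≈ 1.074.
p = a·p₁ + b·p₂ ≈ (0.095, 0.467, 0.879); φ = arcsin(p_z) ≈ 61.54°, λ = atan2(p_y, p_x) ≈ 78.54°.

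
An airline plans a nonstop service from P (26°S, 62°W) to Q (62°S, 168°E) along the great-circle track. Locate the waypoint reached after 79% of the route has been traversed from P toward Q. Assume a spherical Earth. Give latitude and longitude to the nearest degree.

≈ (71°S, 153°W)

Write both endpoints as unit vectors p₁, p₂ with components (cos φ cos λ, cos φ sin λ, sin φ).
The central angle between the endpoints is δ = arccos(p₁·p₂) ≈ 1.455 rad (83.3°).
Interpolate at f = 0.79 with slerp weights a = sin((1−f)δ)/sin δ ≈ 0.303, b = sin(fδ)/sin δ ≈ 0.919.
p = a·p₁ + b·p₂ ≈ (-0.294, -0.151, -0.944); φ = arcsin(p_z) ≈ -70.71°, λ = atan2(p_y, p_x) ≈ -152.88°.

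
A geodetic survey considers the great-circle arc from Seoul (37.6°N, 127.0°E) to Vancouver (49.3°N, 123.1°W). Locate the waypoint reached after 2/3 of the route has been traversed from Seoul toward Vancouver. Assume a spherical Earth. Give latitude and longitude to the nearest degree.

≈ (59°N, 162°W)

Convert each endpoint to a unit vector on the sphere (x = cos φ cos λ, y = cos φ sin λ, z = sin φ).
The central angle between the endpoints is δ = arccos(p₁·p₂) ≈ 1.280 rad (73.3°).
Interpolate at f = 2/3 with slerp weights a = sin((1−f)δ)/sin δ ≈ 0.432, b = sin(fδ)/sin δ ≈ 0.786.
p = a·p₁ + b·p₂ ≈ (-0.486, -0.156, 0.860); φ = arcsin(p_z) ≈ 59.30°, λ = atan2(p_y, p_x) ≈ -162.17°.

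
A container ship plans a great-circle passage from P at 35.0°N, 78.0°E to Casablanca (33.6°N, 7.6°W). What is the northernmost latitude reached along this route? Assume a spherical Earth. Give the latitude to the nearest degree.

The great circle lies in the plane with unit normal n̂ = (p₁ × p₂)/|p₁ × p₂|.
Here n̂_z ≈ -0.732; the vertex latitude is φ_max = arccos|n̂_z| ≈ 42.9°.
Check via Clairaut: cos φ_max = |cos φ₁| · sin C = cos(35.0°)·sin(63.4°) ≈ 0.732, again giving ≈ 42.9°.

≈ 43°N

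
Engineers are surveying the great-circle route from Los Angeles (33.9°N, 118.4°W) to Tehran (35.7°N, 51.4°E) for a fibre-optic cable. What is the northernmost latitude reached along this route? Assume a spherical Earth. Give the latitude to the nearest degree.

≈ 83°N

The great circle lies in the plane with unit normal n̂ = (p₁ × p₂)/|p₁ × p₂|.
Here n̂_z ≈ +0.127; the vertex latitude is φ_max = arccos|n̂_z| ≈ 82.7°.
Check via Clairaut: cos φ_max = |cos φ₁| · sin C = cos(33.9°)·sin(8.8°) ≈ 0.127, again giving ≈ 82.7°.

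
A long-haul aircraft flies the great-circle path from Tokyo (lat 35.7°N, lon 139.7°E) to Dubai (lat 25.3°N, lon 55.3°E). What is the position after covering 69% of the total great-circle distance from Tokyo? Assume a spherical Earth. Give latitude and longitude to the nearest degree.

Write both endpoints as unit vectors p₁, p₂ with components (cos φ cos λ, cos φ sin λ, sin φ).
The central angle between the endpoints is δ = arccos(p₁·p₂) ≈ 1.244 rad (71.3°).
Interpolate at f = 0.69 with slerp weights a = sin((1−f)δ)/sin δ ≈ 0.397, b = sin(fδ)/sin δ ≈ 0.799.
p = a·p₁ + b·p₂ ≈ (0.165, 0.803, 0.573); φ = arcsin(p_z) ≈ 34.98°, λ = atan2(p_y, p_x) ≈ 78.36°.

≈ lat 35°N, lon 78°E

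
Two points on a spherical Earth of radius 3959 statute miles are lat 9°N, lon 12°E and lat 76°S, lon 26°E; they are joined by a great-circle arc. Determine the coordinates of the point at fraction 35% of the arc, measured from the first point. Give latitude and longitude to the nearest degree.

≈ lat 21°S, lon 14°E

Convert each endpoint to a unit vector on the sphere (x = cos φ cos λ, y = cos φ sin λ, z = sin φ).
The central angle between the endpoints is δ = arccos(p₁·p₂) ≈ 1.491 rad (85.4°).
Interpolate at f = 0.35 with slerp weights a = sin((1−f)δ)/sin δ ≈ 0.827, b = sin(fδ)/sin δ ≈ 0.500.
p = a·p₁ + b·p₂ ≈ (0.908, 0.223, -0.356); φ = arcsin(p_z) ≈ -20.84°, λ = atan2(p_y, p_x) ≈ 13.79°.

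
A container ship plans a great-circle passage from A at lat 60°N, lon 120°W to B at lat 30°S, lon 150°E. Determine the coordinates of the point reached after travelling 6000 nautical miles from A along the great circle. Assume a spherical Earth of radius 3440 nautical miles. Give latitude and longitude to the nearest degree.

Write both endpoints as unit vectors p₁, p₂ with components (cos φ cos λ, cos φ sin λ, sin φ).
The central angle between the endpoints is δ = arccos(p₁·p₂) ≈ 2.019 rad (115.7°). The total great-circle distance is δ·R ≈ 2.019 × 3440 ≈ 6944 nmi, so the target fraction is f = 6000/6944 ≈ 0.864.
Interpolate at f ≈ 0.864 with slerp weights a = sin((1−f)δ)/sin δ ≈ 0.301, b = sin(fδ)/sin δ ≈ 1.093.
p = a·p₁ + b·p₂ ≈ (-0.895, 0.343, -0.286); φ = arcsin(p_z) ≈ -16.62°, λ = atan2(p_y, p_x) ≈ 159.03°.

≈ lat 17°S, lon 159°E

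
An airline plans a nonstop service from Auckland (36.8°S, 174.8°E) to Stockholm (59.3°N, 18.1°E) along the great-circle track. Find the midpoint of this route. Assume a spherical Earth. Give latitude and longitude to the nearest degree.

Write both endpoints as unit vectors p₁, p₂ with components (cos φ cos λ, cos φ sin λ, sin φ).
The central angle between the endpoints is δ = arccos(p₁·p₂) ≈ 2.669 rad (152.9°).
Interpolate at f = 1/2 with slerp weights a = sin((1−f)δ)/sin δ ≈ 2.137, b = sin(fδ)/sin δ ≈ 2.137.
p = a·p₁ + b·p₂ ≈ (-0.667, 0.494, 0.557); φ = arcsin(p_z) ≈ 33.88°, λ = atan2(p_y, p_x) ≈ 143.48°.

≈ 34°N, 143°E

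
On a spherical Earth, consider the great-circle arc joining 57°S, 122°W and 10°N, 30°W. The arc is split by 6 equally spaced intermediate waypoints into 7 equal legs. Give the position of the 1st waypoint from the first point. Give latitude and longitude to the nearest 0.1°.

From cos δ = sin φ₁ sin φ₂ + cos φ₁ cos φ₂ cos Δλ, the central angle is δ ≈ 1.736 rad (99.5°).
Interpolate at f = 1/7 with slerp weights a = sin((1−f)δ)/sin δ ≈ 1.010, b = sin(fδ)/sin δ ≈ 0.249.
p = a·p₁ + b·p₂ ≈ (-0.079, -0.589, -0.804); φ = arcsin(p_z) ≈ -53.52°, λ = atan2(p_y, p_x) ≈ -97.67°.

≈ 53.5°S, 97.7°W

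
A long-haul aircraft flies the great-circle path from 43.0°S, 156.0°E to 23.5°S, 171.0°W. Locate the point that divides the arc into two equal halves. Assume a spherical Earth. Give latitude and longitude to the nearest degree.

From cos δ = sin φ₁ sin φ₂ + cos φ₁ cos φ₂ cos Δλ, the central angle is δ ≈ 0.584 rad (33.4°).
Interpolate at f = 1/2 with slerp weights a = sin((1−f)δ)/sin δ ≈ 0.522, b = sin(fδ)/sin δ ≈ 0.522.
p = a·p₁ + b·p₂ ≈ (-0.822, 0.080, -0.564); φ = arcsin(p_z) ≈ -34.35°, λ = atan2(p_y, p_x) ≈ 174.41°.

≈ 34°S, 174°E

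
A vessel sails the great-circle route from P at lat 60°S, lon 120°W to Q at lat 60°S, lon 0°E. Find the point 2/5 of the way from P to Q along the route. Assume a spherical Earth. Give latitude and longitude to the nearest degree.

The haversine formula gives a central angle δ ≈ 0.896 rad (51.3°) between the endpoints.
Interpolate at f = 2/5 with slerp weights a = sin((1−f)δ)/sin δ ≈ 0.656, b = sin(fδ)/sin δ ≈ 0.449.
p = a·p₁ + b·p₂ ≈ (0.061, -0.284, -0.957); φ = arcsin(p_z) ≈ -73.12°, λ = atan2(p_y, p_x) ≈ -77.94°.

≈ lat 73°S, lon 78°W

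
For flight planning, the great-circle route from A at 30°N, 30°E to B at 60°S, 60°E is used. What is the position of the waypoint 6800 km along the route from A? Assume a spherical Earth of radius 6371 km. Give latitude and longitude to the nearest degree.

≈ 30°S, 45°E

Convert each endpoint to a unit vector on the sphere (x = cos φ cos λ, y = cos φ sin λ, z = sin φ).
The central angle between the endpoints is δ = arccos(p₁·p₂) ≈ 1.629 rad (93.3°). The total great-circle distance is δ·R ≈ 1.629 × 6371 ≈ 10377 km, so the target fraction is f = 6800/10377 ≈ 0.655.
Interpolate at f ≈ 0.655 with slerp weights a = sin((1−f)δ)/sin δ ≈ 0.533, b = sin(fδ)/sin δ ≈ 0.877.
p = a·p₁ + b·p₂ ≈ (0.619, 0.611, -0.493); φ = arcsin(p_z) ≈ -29.55°, λ = atan2(p_y, p_x) ≈ 44.60°.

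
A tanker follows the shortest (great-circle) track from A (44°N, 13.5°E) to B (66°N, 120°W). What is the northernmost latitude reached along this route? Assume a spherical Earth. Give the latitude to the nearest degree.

The great circle lies in the plane with unit normal n̂ = (p₁ × p₂)/|p₁ × p₂|.
Here n̂_z ≈ -0.235; the vertex latitude is φ_max = arccos|n̂_z| ≈ 76.4°.

≈ 76°N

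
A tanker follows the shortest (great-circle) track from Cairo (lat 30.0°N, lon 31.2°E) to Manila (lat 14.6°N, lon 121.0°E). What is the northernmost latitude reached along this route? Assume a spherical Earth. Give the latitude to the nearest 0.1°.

The great circle lies in the plane with unit normal n̂ = (p₁ × p₂)/|p₁ × p₂|.
Here n̂_z ≈ +0.845; the vertex latitude is φ_max = arccos|n̂_z| ≈ 32.3°.
Check via Clairaut: cos φ_max = |cos φ₁| · sin C = cos(30.0°)·sin(77.4°) ≈ 0.845, again giving ≈ 32.3°.

≈ 32.3°N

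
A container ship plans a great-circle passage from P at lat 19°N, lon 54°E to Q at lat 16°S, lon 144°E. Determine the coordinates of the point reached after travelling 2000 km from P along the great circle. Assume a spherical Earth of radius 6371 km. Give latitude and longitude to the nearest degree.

Convert each endpoint to a unit vector on the sphere (x = cos φ cos λ, y = cos φ sin λ, z = sin φ).
The central angle between the endpoints is δ = arccos(p₁·p₂) ≈ 1.661 rad (95.1°). The total great-circle distance is δ·R ≈ 1.661 × 6371 ≈ 10580 km, so the target fraction is f = 2000/10580 ≈ 0.189.
Interpolate at f ≈ 0.189 with slerp weights a = sin((1−f)δ)/sin δ ≈ 0.979, b = sin(fδ)/sin δ ≈ 0.310.
p = a·p₁ + b·p₂ ≈ (0.303, 0.924, 0.233); φ = arcsin(p_z) ≈ 13.49°, λ = atan2(p_y, p_x) ≈ 71.85°.

≈ lat 13°N, lon 72°E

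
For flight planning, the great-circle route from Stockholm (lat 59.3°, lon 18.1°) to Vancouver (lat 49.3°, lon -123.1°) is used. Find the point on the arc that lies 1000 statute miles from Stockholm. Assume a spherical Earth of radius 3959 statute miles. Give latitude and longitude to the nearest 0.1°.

≈ lat 71.2°, lon -2.1°

Write both endpoints as unit vectors p₁, p₂ with components (cos φ cos λ, cos φ sin λ, sin φ).
The central angle between the endpoints is δ = arccos(p₁·p₂) ≈ 1.168 rad (66.9°). The total great-circle distance is δ·R ≈ 1.168 × 3959 ≈ 4622 mi, so the target fraction is f = 1000/4622 ≈ 0.216.
Interpolate at f ≈ 0.216 with slerp weights a = sin((1−f)δ)/sin δ ≈ 0.862, b = sin(fδ)/sin δ ≈ 0.272.
p = a·p₁ + b·p₂ ≈ (0.321, -0.012, 0.947); φ = arcsin(p_z) ≈ 71.24°, λ = atan2(p_y, p_x) ≈ -2.10°.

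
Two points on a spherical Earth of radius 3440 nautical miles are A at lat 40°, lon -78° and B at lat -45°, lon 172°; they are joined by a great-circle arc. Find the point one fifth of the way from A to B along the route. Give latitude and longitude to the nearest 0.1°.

The haversine formula gives a central angle δ ≈ 2.265 rad (129.8°) between the endpoints.
Interpolate at f = 1/5 with slerp weights a = sin((1−f)δ)/sin δ ≈ 1.263, b = sin(fδ)/sin δ ≈ 0.569.
p = a·p₁ + b·p₂ ≈ (-0.198, -0.891, 0.409); φ = arcsin(p_z) ≈ 24.17°, λ = atan2(p_y, p_x) ≈ -102.50°.

≈ lat 24.2°, lon -102.5°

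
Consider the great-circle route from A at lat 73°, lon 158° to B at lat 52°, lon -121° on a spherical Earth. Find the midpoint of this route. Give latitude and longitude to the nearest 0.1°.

≈ lat 67.5°, lon -144.6°

Write both endpoints as unit vectors p₁, p₂ with components (cos φ cos λ, cos φ sin λ, sin φ).
The central angle between the endpoints is δ = arccos(p₁·p₂) ≈ 0.673 rad (38.6°).
Interpolate at f = 1/2 with slerp weights a = sin((1−f)δ)/sin δ ≈ 0.530, b = sin(fδ)/sin δ ≈ 0.530.
p = a·p₁ + b·p₂ ≈ (-0.312, -0.222, 0.924); φ = arcsin(p_z) ≈ 67.52°, λ = atan2(p_y, p_x) ≈ -144.59°.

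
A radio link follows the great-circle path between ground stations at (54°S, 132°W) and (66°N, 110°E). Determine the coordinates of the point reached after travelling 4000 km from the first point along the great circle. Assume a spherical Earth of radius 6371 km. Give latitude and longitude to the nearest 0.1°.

≈ (23.8°S, 158.1°W)

Write both endpoints as unit vectors p₁, p₂ with components (cos φ cos λ, cos φ sin λ, sin φ).
The central angle between the endpoints is δ = arccos(p₁·p₂) ≈ 2.589 rad (148.4°). The total great-circle distance is δ·R ≈ 2.589 × 6371 ≈ 16496 km, so the target fraction is f = 4000/16496 ≈ 0.242.
Interpolate at f ≈ 0.242 with slerp weights a = sin((1−f)δ)/sin δ ≈ 1.762, b = sin(fδ)/sin δ ≈ 1.120.
p = a·p₁ + b·p₂ ≈ (-0.849, -0.342, -0.403); φ = arcsin(p_z) ≈ -23.77°, λ = atan2(p_y, p_x) ≈ -158.06°.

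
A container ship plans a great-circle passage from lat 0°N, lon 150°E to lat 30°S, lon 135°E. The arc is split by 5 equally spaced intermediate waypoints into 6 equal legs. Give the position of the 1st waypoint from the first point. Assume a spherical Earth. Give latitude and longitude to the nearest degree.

≈ lat 5°S, lon 148°E

Write both endpoints as unit vectors p₁, p₂ with components (cos φ cos λ, cos φ sin λ, sin φ).
The central angle between the endpoints is δ = arccos(p₁·p₂) ≈ 0.580 rad (33.2°).
Interpolate at f = 1/6 with slerp weights a = sin((1−f)δ)/sin δ ≈ 0.848, b = sin(fδ)/sin δ ≈ 0.176.
p = a·p₁ + b·p₂ ≈ (-0.842, 0.532, -0.088); φ = arcsin(p_z) ≈ -5.05°, λ = atan2(p_y, p_x) ≈ 147.73°.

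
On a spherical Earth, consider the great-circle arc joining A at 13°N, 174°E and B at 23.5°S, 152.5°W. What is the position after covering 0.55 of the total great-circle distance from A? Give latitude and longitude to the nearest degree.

≈ 7°S, 168°W

The haversine formula gives a central angle δ ≈ 0.856 rad (49.0°) between the endpoints.
Interpolate at f = 0.55 with slerp weights a = sin((1−f)δ)/sin δ ≈ 0.498, b = sin(fδ)/sin δ ≈ 0.601.
p = a·p₁ + b·p₂ ≈ (-0.971, -0.204, -0.128); φ = arcsin(p_z) ≈ -7.33°, λ = atan2(p_y, p_x) ≈ -168.15°.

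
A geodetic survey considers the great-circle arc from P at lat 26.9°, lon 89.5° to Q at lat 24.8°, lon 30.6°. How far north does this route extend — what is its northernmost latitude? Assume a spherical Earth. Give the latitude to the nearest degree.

The great circle lies in the plane with unit normal n̂ = (p₁ × p₂)/|p₁ × p₂|.
Here n̂_z ≈ -0.873; the vertex latitude is φ_max = arccos|n̂_z| ≈ 29.2°.
Check via Clairaut: cos φ_max = |cos φ₁| · sin C = cos(26.9°)·sin(78.2°) ≈ 0.873, again giving ≈ 29.2°.

≈ 29°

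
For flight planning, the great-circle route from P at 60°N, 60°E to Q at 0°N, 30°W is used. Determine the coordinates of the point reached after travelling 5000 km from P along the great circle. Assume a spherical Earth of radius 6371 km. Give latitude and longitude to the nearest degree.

From cos δ = sin φ₁ sin φ₂ + cos φ₁ cos φ₂ cos Δλ, the central angle is δ ≈ 1.571 rad (90.0°). The total great-circle distance is δ·R ≈ 1.571 × 6371 ≈ 10008 km, so the target fraction is f = 5000/10008 ≈ 0.500.
Interpolate at f ≈ 0.500 with slerp weights a = sin((1−f)δ)/sin δ ≈ 0.708, b = sin(fδ)/sin δ ≈ 0.707.
p = a·p₁ + b·p₂ ≈ (0.789, -0.047, 0.613); φ = arcsin(p_z) ≈ 37.79°, λ = atan2(p_y, p_x) ≈ -3.41°.

≈ 38°N, 3°W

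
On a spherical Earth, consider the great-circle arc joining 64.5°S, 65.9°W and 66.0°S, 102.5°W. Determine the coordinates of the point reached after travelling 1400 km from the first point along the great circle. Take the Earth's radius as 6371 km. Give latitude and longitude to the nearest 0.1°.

≈ 66.4°S, 96.2°W

Write both endpoints as unit vectors p₁, p₂ with components (cos φ cos λ, cos φ sin λ, sin φ).
The central angle between the endpoints is δ = arccos(p₁·p₂) ≈ 0.265 rad (15.2°). The total great-circle distance is δ·R ≈ 0.265 × 6371 ≈ 1687 km, so the target fraction is f = 1400/1687 ≈ 0.830.
Interpolate at f ≈ 0.830 with slerp weights a = sin((1−f)δ)/sin δ ≈ 0.172, b = sin(fδ)/sin δ ≈ 0.833.
p = a·p₁ + b·p₂ ≈ (-0.043, -0.398, -0.916); φ = arcsin(p_z) ≈ -66.38°, λ = atan2(p_y, p_x) ≈ -96.16°.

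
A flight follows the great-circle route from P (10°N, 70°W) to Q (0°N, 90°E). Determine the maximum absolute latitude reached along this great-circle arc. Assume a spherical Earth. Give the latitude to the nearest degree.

The great circle lies in the plane with unit normal n̂ = (p₁ × p₂)/|p₁ × p₂|.
Here n̂_z ≈ +0.889; the vertex latitude is φ_max = arccos|n̂_z| ≈ 27.3°.
Check via Clairaut: cos φ_max = |cos φ₁| · sin C = cos(10.0°)·sin(64.5°) ≈ 0.889, again giving ≈ 27.3°.

≈ 27°N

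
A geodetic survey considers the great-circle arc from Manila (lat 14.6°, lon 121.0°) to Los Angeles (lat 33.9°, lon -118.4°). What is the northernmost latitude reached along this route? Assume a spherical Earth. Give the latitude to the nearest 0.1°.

The great circle lies in the plane with unit normal n̂ = (p₁ × p₂)/|p₁ × p₂|.
Here n̂_z ≈ +0.718; the vertex latitude is φ_max = arccos|n̂_z| ≈ 44.1°.
Check via Clairaut: cos φ_max = |cos φ₁| · sin C = cos(14.6°)·sin(47.9°) ≈ 0.718, again giving ≈ 44.1°.

≈ 44.1°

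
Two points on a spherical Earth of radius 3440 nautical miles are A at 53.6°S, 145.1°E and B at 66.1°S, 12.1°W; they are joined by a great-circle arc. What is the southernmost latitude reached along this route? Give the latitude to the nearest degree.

≈ 84°S

The great circle lies in the plane with unit normal n̂ = (p₁ × p₂)/|p₁ × p₂|.
Here n̂_z ≈ -0.109; the vertex latitude is φ_max = arccos|n̂_z| ≈ 83.8°.
Check via Clairaut: cos φ_max = |cos φ₁| · sin C = cos(53.6°)·sin(169.5°) ≈ 0.109, again giving ≈ 83.8°.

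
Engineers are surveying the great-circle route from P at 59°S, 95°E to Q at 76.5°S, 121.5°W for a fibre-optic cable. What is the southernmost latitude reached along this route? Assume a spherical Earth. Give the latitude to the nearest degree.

≈ 84°S

The great circle lies in the plane with unit normal n̂ = (p₁ × p₂)/|p₁ × p₂|.
Here n̂_z ≈ +0.106; the vertex latitude is φ_max = arccos|n̂_z| ≈ 83.9°.
Check via Clairaut: cos φ_max = |cos φ₁| · sin C = cos(59.0°)·sin(168.1°) ≈ 0.106, again giving ≈ 83.9°.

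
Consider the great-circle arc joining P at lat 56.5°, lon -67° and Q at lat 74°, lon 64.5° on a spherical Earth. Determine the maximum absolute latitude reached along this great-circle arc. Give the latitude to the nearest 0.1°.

≈ 80.8°

The great circle lies in the plane with unit normal n̂ = (p₁ × p₂)/|p₁ × p₂|.
Here n̂_z ≈ +0.160; the vertex latitude is φ_max = arccos|n̂_z| ≈ 80.8°.
Check via Clairaut: cos φ_max = |cos φ₁| · sin C = cos(56.5°)·sin(16.8°) ≈ 0.160, again giving ≈ 80.8°.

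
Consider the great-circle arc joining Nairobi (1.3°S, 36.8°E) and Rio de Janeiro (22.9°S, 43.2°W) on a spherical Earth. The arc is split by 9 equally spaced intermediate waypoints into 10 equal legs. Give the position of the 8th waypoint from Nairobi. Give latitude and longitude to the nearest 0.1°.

≈ 21.2°S, 26.0°W

Write both endpoints as unit vectors p₁, p₂ with components (cos φ cos λ, cos φ sin λ, sin φ).
The central angle between the endpoints is δ = arccos(p₁·p₂) ≈ 1.401 rad (80.3°).
Interpolate at f = 8/10 with slerp weights a = sin((1−f)δ)/sin δ ≈ 0.281, b = sin(fδ)/sin δ ≈ 0.914.
p = a·p₁ + b·p₂ ≈ (0.838, -0.408, -0.362); φ = arcsin(p_z) ≈ -21.22°, λ = atan2(p_y, p_x) ≈ -25.96°.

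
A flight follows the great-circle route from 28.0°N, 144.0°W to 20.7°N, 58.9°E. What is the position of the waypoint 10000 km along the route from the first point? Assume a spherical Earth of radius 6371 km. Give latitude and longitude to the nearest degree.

≈ 52°N, 83°E

The haversine formula gives a central angle δ ≈ 2.208 rad (126.5°) between the endpoints. The total great-circle distance is δ·R ≈ 2.208 × 6371 ≈ 14067 km, so the target fraction is f = 10000/14067 ≈ 0.711.
Interpolate at f ≈ 0.711 with slerp weights a = sin((1−f)δ)/sin δ ≈ 0.741, b = sin(fδ)/sin δ ≈ 1.244.
p = a·p₁ + b·p₂ ≈ (0.072, 0.612, 0.788); φ = arcsin(p_z) ≈ 51.98°, λ = atan2(p_y, p_x) ≈ 83.32°.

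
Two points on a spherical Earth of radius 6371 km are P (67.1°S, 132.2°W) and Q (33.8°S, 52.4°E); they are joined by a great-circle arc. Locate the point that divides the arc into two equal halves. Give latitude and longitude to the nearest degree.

≈ (73°S, 56°E)

Convert each endpoint to a unit vector on the sphere (x = cos φ cos λ, y = cos φ sin λ, z = sin φ).
The central angle between the endpoints is δ = arccos(p₁·p₂) ≈ 1.379 rad (79.0°).
Interpolate at f = 1/2 with slerp weights a = sin((1−f)δ)/sin δ ≈ 0.648, b = sin(fδ)/sin δ ≈ 0.648.
p = a·p₁ + b·p₂ ≈ (0.159, 0.240, -0.958); φ = arcsin(p_z) ≈ -73.27°, λ = atan2(p_y, p_x) ≈ 56.43°.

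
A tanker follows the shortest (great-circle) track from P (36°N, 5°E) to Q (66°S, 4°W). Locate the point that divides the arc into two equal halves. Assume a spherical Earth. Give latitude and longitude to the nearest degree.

The haversine formula gives a central angle δ ≈ 1.784 rad (102.2°) between the endpoints.
Interpolate at f = 1/2 with slerp weights a = sin((1−f)δ)/sin δ ≈ 0.797, b = sin(fδ)/sin δ ≈ 0.797.
p = a·p₁ + b·p₂ ≈ (0.965, 0.034, -0.259); φ = arcsin(p_z) ≈ -15.04°, λ = atan2(p_y, p_x) ≈ 1.99°.

≈ (15°S, 2°E)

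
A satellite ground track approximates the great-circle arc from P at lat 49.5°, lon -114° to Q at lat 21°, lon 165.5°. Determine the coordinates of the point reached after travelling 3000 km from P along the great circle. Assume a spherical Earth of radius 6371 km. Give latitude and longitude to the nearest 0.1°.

≈ lat 45.6°, lon -154.0°

Write both endpoints as unit vectors p₁, p₂ with components (cos φ cos λ, cos φ sin λ, sin φ).
The central angle between the endpoints is δ = arccos(p₁·p₂) ≈ 1.189 rad (68.1°). The total great-circle distance is δ·R ≈ 1.189 × 6371 ≈ 7575 km, so the target fraction is f = 3000/7575 ≈ 0.396.
Interpolate at f ≈ 0.396 with slerp weights a = sin((1−f)δ)/sin δ ≈ 0.709, b = sin(fδ)/sin δ ≈ 0.489.
p = a·p₁ + b·p₂ ≈ (-0.629, -0.306, 0.714); φ = arcsin(p_z) ≈ 45.59°, λ = atan2(p_y, p_x) ≈ -154.03°.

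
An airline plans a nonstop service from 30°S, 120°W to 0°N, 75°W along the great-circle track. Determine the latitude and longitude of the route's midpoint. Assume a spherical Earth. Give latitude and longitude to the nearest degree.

The haversine formula gives a central angle δ ≈ 0.912 rad (52.2°) between the endpoints.
Interpolate at f = 1/2 with slerp weights a = sin((1−f)δ)/sin δ ≈ 0.557, b = sin(fδ)/sin δ ≈ 0.557.
p = a·p₁ + b·p₂ ≈ (-0.097, -0.956, -0.278); φ = arcsin(p_z) ≈ -16.17°, λ = atan2(p_y, p_x) ≈ -95.80°.

≈ 16°S, 96°W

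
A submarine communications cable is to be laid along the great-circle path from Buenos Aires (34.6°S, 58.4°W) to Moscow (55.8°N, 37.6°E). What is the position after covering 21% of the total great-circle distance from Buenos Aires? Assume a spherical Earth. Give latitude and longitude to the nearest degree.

Write both endpoints as unit vectors p₁, p₂ with components (cos φ cos λ, cos φ sin λ, sin φ).
The central angle between the endpoints is δ = arccos(p₁·p₂) ≈ 2.115 rad (121.2°).
Interpolate at f = 0.21 with slerp weights a = sin((1−f)δ)/sin δ ≈ 1.163, b = sin(fδ)/sin δ ≈ 0.502.
p = a·p₁ + b·p₂ ≈ (0.725, -0.643, -0.245); φ = arcsin(p_z) ≈ -14.18°, λ = atan2(p_y, p_x) ≈ -41.56°.

≈ 14°S, 42°W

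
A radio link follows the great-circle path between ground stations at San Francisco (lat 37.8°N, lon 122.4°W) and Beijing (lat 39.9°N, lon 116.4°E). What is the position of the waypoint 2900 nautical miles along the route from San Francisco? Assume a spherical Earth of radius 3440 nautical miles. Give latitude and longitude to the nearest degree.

From cos δ = sin φ₁ sin φ₂ + cos φ₁ cos φ₂ cos Δλ, the central angle is δ ≈ 1.492 rad (85.5°). The total great-circle distance is δ·R ≈ 1.492 × 3440 ≈ 5131 nmi, so the target fraction is f = 2900/5131 ≈ 0.565.
Interpolate at f ≈ 0.565 with slerp weights a = sin((1−f)δ)/sin δ ≈ 0.606, b = sin(fδ)/sin δ ≈ 0.749.
p = a·p₁ + b·p₂ ≈ (-0.512, 0.110, 0.852); φ = arcsin(p_z) ≈ 58.41°, λ = atan2(p_y, p_x) ≈ 167.83°.

≈ lat 58°N, lon 168°E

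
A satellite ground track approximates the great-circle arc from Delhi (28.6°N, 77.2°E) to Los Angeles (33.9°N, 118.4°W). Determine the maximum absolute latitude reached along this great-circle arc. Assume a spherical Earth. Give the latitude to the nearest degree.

The great circle lies in the plane with unit normal n̂ = (p₁ × p₂)/|p₁ × p₂|.
Here n̂_z ≈ +0.218; the vertex latitude is φ_max = arccos|n̂_z| ≈ 77.4°.
Check via Clairaut: cos φ_max = |cos φ₁| · sin C = cos(28.6°)·sin(14.4°) ≈ 0.218, again giving ≈ 77.4°.

≈ 77°N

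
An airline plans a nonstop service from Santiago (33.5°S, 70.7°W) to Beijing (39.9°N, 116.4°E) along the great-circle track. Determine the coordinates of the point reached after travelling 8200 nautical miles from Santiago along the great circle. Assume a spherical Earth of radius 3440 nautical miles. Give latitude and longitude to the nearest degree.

Convert each endpoint to a unit vector on the sphere (x = cos φ cos λ, y = cos φ sin λ, z = sin φ).
The central angle between the endpoints is δ = arccos(p₁·p₂) ≈ 2.992 rad (171.4°). The total great-circle distance is δ·R ≈ 2.992 × 3440 ≈ 10293 nmi, so the target fraction is f = 8200/10293 ≈ 0.797.
Interpolate at f ≈ 0.797 with slerp weights a = sin((1−f)δ)/sin δ ≈ 3.841, b = sin(fδ)/sin δ ≈ 4.618.
p = a·p₁ + b·p₂ ≈ (-0.517, 0.151, 0.843); φ = arcsin(p_z) ≈ 57.42°, λ = atan2(p_y, p_x) ≈ 163.73°.

≈ 57°N, 164°E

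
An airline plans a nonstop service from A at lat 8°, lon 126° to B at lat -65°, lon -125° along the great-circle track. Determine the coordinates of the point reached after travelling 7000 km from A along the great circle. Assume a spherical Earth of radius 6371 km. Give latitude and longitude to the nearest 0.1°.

≈ lat -47.7°, lon 159.2°

The haversine formula gives a central angle δ ≈ 1.836 rad (105.2°) between the endpoints. The total great-circle distance is δ·R ≈ 1.836 × 6371 ≈ 11699 km, so the target fraction is f = 7000/11699 ≈ 0.598.
Interpolate at f ≈ 0.598 with slerp weights a = sin((1−f)δ)/sin δ ≈ 0.697, b = sin(fδ)/sin δ ≈ 0.923.
p = a·p₁ + b·p₂ ≈ (-0.629, 0.239, -0.740); φ = arcsin(p_z) ≈ -47.69°, λ = atan2(p_y, p_x) ≈ 159.22°.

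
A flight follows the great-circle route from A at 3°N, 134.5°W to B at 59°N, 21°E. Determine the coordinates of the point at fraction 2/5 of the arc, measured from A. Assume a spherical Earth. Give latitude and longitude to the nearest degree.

≈ 47°N, 120°W

Write both endpoints as unit vectors p₁, p₂ with components (cos φ cos λ, cos φ sin λ, sin φ).
The central angle between the endpoints is δ = arccos(p₁·p₂) ≈ 2.008 rad (115.0°).
Interpolate at f = 2/5 with slerp weights a = sin((1−f)δ)/sin δ ≈ 1.031, b = sin(fδ)/sin δ ≈ 0.794.
p = a·p₁ + b·p₂ ≈ (-0.339, -0.587, 0.735); φ = arcsin(p_z) ≈ 47.27°, λ = atan2(p_y, p_x) ≈ -120.02°.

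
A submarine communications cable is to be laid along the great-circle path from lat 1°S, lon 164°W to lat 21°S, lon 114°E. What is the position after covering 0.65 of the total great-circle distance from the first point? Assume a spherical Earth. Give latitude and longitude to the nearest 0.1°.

Write both endpoints as unit vectors p₁, p₂ with components (cos φ cos λ, cos φ sin λ, sin φ).
The central angle between the endpoints is δ = arccos(p₁·p₂) ≈ 1.434 rad (82.2°).
Interpolate at f = 0.65 with slerp weights a = sin((1−f)δ)/sin δ ≈ 0.486, b = sin(fδ)/sin δ ≈ 0.811.
p = a·p₁ + b·p₂ ≈ (-0.775, 0.557, -0.299); φ = arcsin(p_z) ≈ -17.39°, λ = atan2(p_y, p_x) ≈ 144.26°.

≈ lat 17.4°S, lon 144.3°E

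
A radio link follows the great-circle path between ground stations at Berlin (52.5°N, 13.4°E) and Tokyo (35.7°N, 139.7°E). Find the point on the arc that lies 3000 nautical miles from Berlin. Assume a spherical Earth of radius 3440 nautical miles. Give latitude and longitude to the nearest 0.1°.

≈ 59.2°N, 110.4°E

Convert each endpoint to a unit vector on the sphere (x = cos φ cos λ, y = cos φ sin λ, z = sin φ).
The central angle between the endpoints is δ = arccos(p₁·p₂) ≈ 1.400 rad (80.2°). The total great-circle distance is δ·R ≈ 1.400 × 3440 ≈ 4815 nmi, so the target fraction is f = 3000/4815 ≈ 0.623.
Interpolate at f ≈ 0.623 with slerp weights a = sin((1−f)δ)/sin δ ≈ 0.511, b = sin(fδ)/sin δ ≈ 0.777.
p = a·p₁ + b·p₂ ≈ (-0.179, 0.480, 0.859); φ = arcsin(p_z) ≈ 59.18°, λ = atan2(p_y, p_x) ≈ 110.41°.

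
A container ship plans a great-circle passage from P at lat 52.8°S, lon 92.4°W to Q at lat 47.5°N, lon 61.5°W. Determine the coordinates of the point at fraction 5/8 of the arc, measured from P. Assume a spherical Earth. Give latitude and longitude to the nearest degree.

≈ lat 10°N, lon 73°W

Convert each endpoint to a unit vector on the sphere (x = cos φ cos λ, y = cos φ sin λ, z = sin φ).
The central angle between the endpoints is δ = arccos(p₁·p₂) ≈ 1.810 rad (103.7°).
Interpolate at f = 5/8 with slerp weights a = sin((1−f)δ)/sin δ ≈ 0.646, b = sin(fδ)/sin δ ≈ 0.931.
p = a·p₁ + b·p₂ ≈ (0.284, -0.943, 0.172); φ = arcsin(p_z) ≈ 9.90°, λ = atan2(p_y, p_x) ≈ -73.25°.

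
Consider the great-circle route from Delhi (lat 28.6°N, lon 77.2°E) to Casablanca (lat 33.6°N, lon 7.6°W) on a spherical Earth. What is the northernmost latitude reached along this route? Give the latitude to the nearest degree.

The great circle lies in the plane with unit normal n̂ = (p₁ × p₂)/|p₁ × p₂|.
Here n̂_z ≈ -0.772; the vertex latitude is φ_max = arccos|n̂_z| ≈ 39.5°.
Check via Clairaut: cos φ_max = |cos φ₁| · sin C = cos(28.6°)·sin(61.5°) ≈ 0.772, again giving ≈ 39.5°.

≈ 39°N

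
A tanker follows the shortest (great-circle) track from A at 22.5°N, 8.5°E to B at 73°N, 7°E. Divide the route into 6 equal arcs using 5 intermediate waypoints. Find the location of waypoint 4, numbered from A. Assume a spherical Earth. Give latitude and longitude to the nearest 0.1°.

≈ 56.2°N, 7.9°E

From cos δ = sin φ₁ sin φ₂ + cos φ₁ cos φ₂ cos Δλ, the central angle is δ ≈ 0.882 rad (50.5°).
Interpolate at f = 4/6 with slerp weights a = sin((1−f)δ)/sin δ ≈ 0.375, b = sin(fδ)/sin δ ≈ 0.718.
p = a·p₁ + b·p₂ ≈ (0.551, 0.077, 0.831); φ = arcsin(p_z) ≈ 56.17°, λ = atan2(p_y, p_x) ≈ 7.93°.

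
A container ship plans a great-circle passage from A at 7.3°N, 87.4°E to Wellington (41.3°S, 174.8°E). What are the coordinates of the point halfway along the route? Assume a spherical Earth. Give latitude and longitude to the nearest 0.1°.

≈ 22.7°S, 123.6°E

From cos δ = sin φ₁ sin φ₂ + cos φ₁ cos φ₂ cos Δλ, the central angle is δ ≈ 1.621 rad (92.9°).
Interpolate at f = 1/2 with slerp weights a = sin((1−f)δ)/sin δ ≈ 0.725, b = sin(fδ)/sin δ ≈ 0.725.
p = a·p₁ + b·p₂ ≈ (-0.510, 0.768, -0.387); φ = arcsin(p_z) ≈ -22.75°, λ = atan2(p_y, p_x) ≈ 123.59°.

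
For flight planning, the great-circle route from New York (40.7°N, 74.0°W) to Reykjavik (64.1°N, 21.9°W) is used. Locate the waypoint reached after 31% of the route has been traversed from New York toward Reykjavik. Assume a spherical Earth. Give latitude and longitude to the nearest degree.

Write both endpoints as unit vectors p₁, p₂ with components (cos φ cos λ, cos φ sin λ, sin φ).
The central angle between the endpoints is δ = arccos(p₁·p₂) ≈ 0.660 rad (37.8°).
Interpolate at f = 0.31 with slerp weights a = sin((1−f)δ)/sin δ ≈ 0.717, b = sin(fδ)/sin δ ≈ 0.331.
p = a·p₁ + b·p₂ ≈ (0.284, -0.577, 0.766); φ = arcsin(p_z) ≈ 49.98°, λ = atan2(p_y, p_x) ≈ -63.77°.

≈ (50°N, 64°W)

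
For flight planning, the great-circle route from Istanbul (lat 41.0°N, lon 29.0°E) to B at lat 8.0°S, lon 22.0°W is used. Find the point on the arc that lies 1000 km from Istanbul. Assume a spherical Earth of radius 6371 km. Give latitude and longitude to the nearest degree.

≈ lat 36°N, lon 20°E

Write both endpoints as unit vectors p₁, p₂ with components (cos φ cos λ, cos φ sin λ, sin φ).
The central angle between the endpoints is δ = arccos(p₁·p₂) ≈ 1.182 rad (67.7°). The total great-circle distance is δ·R ≈ 1.182 × 6371 ≈ 7531 km, so the target fraction is f = 1000/7531 ≈ 0.133.
Interpolate at f ≈ 0.133 with slerp weights a = sin((1−f)δ)/sin δ ≈ 0.924, b = sin(fδ)/sin δ ≈ 0.169.
p = a·p₁ + b·p₂ ≈ (0.765, 0.275, 0.582); φ = arcsin(p_z) ≈ 35.63°, λ = atan2(p_y, p_x) ≈ 19.80°.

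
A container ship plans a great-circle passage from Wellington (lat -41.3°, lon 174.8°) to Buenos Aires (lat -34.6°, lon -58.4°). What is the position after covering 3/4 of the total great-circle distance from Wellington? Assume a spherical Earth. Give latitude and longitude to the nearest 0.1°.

≈ lat -50.9°, lon -79.7°

The haversine formula gives a central angle δ ≈ 1.566 rad (89.8°) between the endpoints.
Interpolate at f = 3/4 with slerp weights a = sin((1−f)δ)/sin δ ≈ 0.382, b = sin(fδ)/sin δ ≈ 0.923.
p = a·p₁ + b·p₂ ≈ (0.112, -0.621, -0.776); φ = arcsin(p_z) ≈ -50.88°, λ = atan2(p_y, p_x) ≈ -79.74°.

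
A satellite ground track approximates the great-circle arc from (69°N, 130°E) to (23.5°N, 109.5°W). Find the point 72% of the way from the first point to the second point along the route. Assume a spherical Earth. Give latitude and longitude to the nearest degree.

Write both endpoints as unit vectors p₁, p₂ with components (cos φ cos λ, cos φ sin λ, sin φ).
The central angle between the endpoints is δ = arccos(p₁·p₂) ≈ 1.364 rad (78.1°).
Interpolate at f = 0.72 with slerp weights a = sin((1−f)δ)/sin δ ≈ 0.381, b = sin(fδ)/sin δ ≈ 0.850.
p = a·p₁ + b·p₂ ≈ (-0.348, -0.630, 0.694); φ = arcsin(p_z) ≈ 43.97°, λ = atan2(p_y, p_x) ≈ -118.90°.

≈ (44°N, 119°W)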